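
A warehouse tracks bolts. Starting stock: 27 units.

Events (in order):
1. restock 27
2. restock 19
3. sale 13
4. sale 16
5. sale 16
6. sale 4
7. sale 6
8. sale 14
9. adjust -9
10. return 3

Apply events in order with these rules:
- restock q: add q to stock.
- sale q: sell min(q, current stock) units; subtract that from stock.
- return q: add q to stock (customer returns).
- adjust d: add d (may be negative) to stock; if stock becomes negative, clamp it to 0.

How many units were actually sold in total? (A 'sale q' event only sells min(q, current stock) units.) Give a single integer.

Answer: 69

Derivation:
Processing events:
Start: stock = 27
  Event 1 (restock 27): 27 + 27 = 54
  Event 2 (restock 19): 54 + 19 = 73
  Event 3 (sale 13): sell min(13,73)=13. stock: 73 - 13 = 60. total_sold = 13
  Event 4 (sale 16): sell min(16,60)=16. stock: 60 - 16 = 44. total_sold = 29
  Event 5 (sale 16): sell min(16,44)=16. stock: 44 - 16 = 28. total_sold = 45
  Event 6 (sale 4): sell min(4,28)=4. stock: 28 - 4 = 24. total_sold = 49
  Event 7 (sale 6): sell min(6,24)=6. stock: 24 - 6 = 18. total_sold = 55
  Event 8 (sale 14): sell min(14,18)=14. stock: 18 - 14 = 4. total_sold = 69
  Event 9 (adjust -9): 4 + -9 = 0 (clamped to 0)
  Event 10 (return 3): 0 + 3 = 3
Final: stock = 3, total_sold = 69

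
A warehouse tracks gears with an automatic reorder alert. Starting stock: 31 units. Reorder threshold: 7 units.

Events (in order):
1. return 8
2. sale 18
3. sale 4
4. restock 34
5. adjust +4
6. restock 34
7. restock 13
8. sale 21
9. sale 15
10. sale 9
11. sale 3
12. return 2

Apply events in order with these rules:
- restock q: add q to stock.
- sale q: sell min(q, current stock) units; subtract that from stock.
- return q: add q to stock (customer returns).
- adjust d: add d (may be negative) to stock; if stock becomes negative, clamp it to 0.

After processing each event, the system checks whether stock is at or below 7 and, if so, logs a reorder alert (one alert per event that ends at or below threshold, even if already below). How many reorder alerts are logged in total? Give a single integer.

Processing events:
Start: stock = 31
  Event 1 (return 8): 31 + 8 = 39
  Event 2 (sale 18): sell min(18,39)=18. stock: 39 - 18 = 21. total_sold = 18
  Event 3 (sale 4): sell min(4,21)=4. stock: 21 - 4 = 17. total_sold = 22
  Event 4 (restock 34): 17 + 34 = 51
  Event 5 (adjust +4): 51 + 4 = 55
  Event 6 (restock 34): 55 + 34 = 89
  Event 7 (restock 13): 89 + 13 = 102
  Event 8 (sale 21): sell min(21,102)=21. stock: 102 - 21 = 81. total_sold = 43
  Event 9 (sale 15): sell min(15,81)=15. stock: 81 - 15 = 66. total_sold = 58
  Event 10 (sale 9): sell min(9,66)=9. stock: 66 - 9 = 57. total_sold = 67
  Event 11 (sale 3): sell min(3,57)=3. stock: 57 - 3 = 54. total_sold = 70
  Event 12 (return 2): 54 + 2 = 56
Final: stock = 56, total_sold = 70

Checking against threshold 7:
  After event 1: stock=39 > 7
  After event 2: stock=21 > 7
  After event 3: stock=17 > 7
  After event 4: stock=51 > 7
  After event 5: stock=55 > 7
  After event 6: stock=89 > 7
  After event 7: stock=102 > 7
  After event 8: stock=81 > 7
  After event 9: stock=66 > 7
  After event 10: stock=57 > 7
  After event 11: stock=54 > 7
  After event 12: stock=56 > 7
Alert events: []. Count = 0

Answer: 0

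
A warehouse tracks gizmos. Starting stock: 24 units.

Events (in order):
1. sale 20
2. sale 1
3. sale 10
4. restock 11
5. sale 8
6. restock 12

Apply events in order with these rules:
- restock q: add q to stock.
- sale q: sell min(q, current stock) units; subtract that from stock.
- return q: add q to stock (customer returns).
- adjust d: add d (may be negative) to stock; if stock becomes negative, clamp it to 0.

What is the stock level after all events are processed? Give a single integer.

Answer: 15

Derivation:
Processing events:
Start: stock = 24
  Event 1 (sale 20): sell min(20,24)=20. stock: 24 - 20 = 4. total_sold = 20
  Event 2 (sale 1): sell min(1,4)=1. stock: 4 - 1 = 3. total_sold = 21
  Event 3 (sale 10): sell min(10,3)=3. stock: 3 - 3 = 0. total_sold = 24
  Event 4 (restock 11): 0 + 11 = 11
  Event 5 (sale 8): sell min(8,11)=8. stock: 11 - 8 = 3. total_sold = 32
  Event 6 (restock 12): 3 + 12 = 15
Final: stock = 15, total_sold = 32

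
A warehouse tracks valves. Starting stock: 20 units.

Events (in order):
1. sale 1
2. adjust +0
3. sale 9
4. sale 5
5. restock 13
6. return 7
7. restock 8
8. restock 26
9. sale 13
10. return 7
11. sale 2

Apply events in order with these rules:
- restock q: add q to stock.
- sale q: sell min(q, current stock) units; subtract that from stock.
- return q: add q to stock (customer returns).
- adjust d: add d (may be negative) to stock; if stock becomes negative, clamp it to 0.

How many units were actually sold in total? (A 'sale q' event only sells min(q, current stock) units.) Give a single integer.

Processing events:
Start: stock = 20
  Event 1 (sale 1): sell min(1,20)=1. stock: 20 - 1 = 19. total_sold = 1
  Event 2 (adjust +0): 19 + 0 = 19
  Event 3 (sale 9): sell min(9,19)=9. stock: 19 - 9 = 10. total_sold = 10
  Event 4 (sale 5): sell min(5,10)=5. stock: 10 - 5 = 5. total_sold = 15
  Event 5 (restock 13): 5 + 13 = 18
  Event 6 (return 7): 18 + 7 = 25
  Event 7 (restock 8): 25 + 8 = 33
  Event 8 (restock 26): 33 + 26 = 59
  Event 9 (sale 13): sell min(13,59)=13. stock: 59 - 13 = 46. total_sold = 28
  Event 10 (return 7): 46 + 7 = 53
  Event 11 (sale 2): sell min(2,53)=2. stock: 53 - 2 = 51. total_sold = 30
Final: stock = 51, total_sold = 30

Answer: 30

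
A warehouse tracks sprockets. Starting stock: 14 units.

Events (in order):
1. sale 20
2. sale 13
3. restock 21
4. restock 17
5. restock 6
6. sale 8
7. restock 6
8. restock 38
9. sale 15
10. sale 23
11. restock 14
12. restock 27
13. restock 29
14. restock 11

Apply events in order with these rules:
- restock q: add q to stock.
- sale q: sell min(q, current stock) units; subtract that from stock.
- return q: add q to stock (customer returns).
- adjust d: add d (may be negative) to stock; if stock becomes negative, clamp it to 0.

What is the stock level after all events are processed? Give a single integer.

Answer: 123

Derivation:
Processing events:
Start: stock = 14
  Event 1 (sale 20): sell min(20,14)=14. stock: 14 - 14 = 0. total_sold = 14
  Event 2 (sale 13): sell min(13,0)=0. stock: 0 - 0 = 0. total_sold = 14
  Event 3 (restock 21): 0 + 21 = 21
  Event 4 (restock 17): 21 + 17 = 38
  Event 5 (restock 6): 38 + 6 = 44
  Event 6 (sale 8): sell min(8,44)=8. stock: 44 - 8 = 36. total_sold = 22
  Event 7 (restock 6): 36 + 6 = 42
  Event 8 (restock 38): 42 + 38 = 80
  Event 9 (sale 15): sell min(15,80)=15. stock: 80 - 15 = 65. total_sold = 37
  Event 10 (sale 23): sell min(23,65)=23. stock: 65 - 23 = 42. total_sold = 60
  Event 11 (restock 14): 42 + 14 = 56
  Event 12 (restock 27): 56 + 27 = 83
  Event 13 (restock 29): 83 + 29 = 112
  Event 14 (restock 11): 112 + 11 = 123
Final: stock = 123, total_sold = 60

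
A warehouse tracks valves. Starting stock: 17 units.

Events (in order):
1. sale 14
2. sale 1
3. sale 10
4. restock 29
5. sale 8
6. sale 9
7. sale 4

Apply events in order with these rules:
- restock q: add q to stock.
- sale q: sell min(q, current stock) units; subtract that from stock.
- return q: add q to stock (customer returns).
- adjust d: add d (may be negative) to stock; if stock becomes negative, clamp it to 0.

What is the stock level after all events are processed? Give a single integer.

Processing events:
Start: stock = 17
  Event 1 (sale 14): sell min(14,17)=14. stock: 17 - 14 = 3. total_sold = 14
  Event 2 (sale 1): sell min(1,3)=1. stock: 3 - 1 = 2. total_sold = 15
  Event 3 (sale 10): sell min(10,2)=2. stock: 2 - 2 = 0. total_sold = 17
  Event 4 (restock 29): 0 + 29 = 29
  Event 5 (sale 8): sell min(8,29)=8. stock: 29 - 8 = 21. total_sold = 25
  Event 6 (sale 9): sell min(9,21)=9. stock: 21 - 9 = 12. total_sold = 34
  Event 7 (sale 4): sell min(4,12)=4. stock: 12 - 4 = 8. total_sold = 38
Final: stock = 8, total_sold = 38

Answer: 8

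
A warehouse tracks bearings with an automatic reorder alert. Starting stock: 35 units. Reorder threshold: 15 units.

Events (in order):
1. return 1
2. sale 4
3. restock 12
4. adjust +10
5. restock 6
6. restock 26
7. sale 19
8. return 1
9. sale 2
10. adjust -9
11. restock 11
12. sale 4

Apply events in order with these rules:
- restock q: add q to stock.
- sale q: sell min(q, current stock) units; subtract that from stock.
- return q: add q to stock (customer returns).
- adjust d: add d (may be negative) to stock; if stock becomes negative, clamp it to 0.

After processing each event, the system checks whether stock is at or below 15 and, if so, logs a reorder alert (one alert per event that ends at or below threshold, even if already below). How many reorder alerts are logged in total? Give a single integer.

Answer: 0

Derivation:
Processing events:
Start: stock = 35
  Event 1 (return 1): 35 + 1 = 36
  Event 2 (sale 4): sell min(4,36)=4. stock: 36 - 4 = 32. total_sold = 4
  Event 3 (restock 12): 32 + 12 = 44
  Event 4 (adjust +10): 44 + 10 = 54
  Event 5 (restock 6): 54 + 6 = 60
  Event 6 (restock 26): 60 + 26 = 86
  Event 7 (sale 19): sell min(19,86)=19. stock: 86 - 19 = 67. total_sold = 23
  Event 8 (return 1): 67 + 1 = 68
  Event 9 (sale 2): sell min(2,68)=2. stock: 68 - 2 = 66. total_sold = 25
  Event 10 (adjust -9): 66 + -9 = 57
  Event 11 (restock 11): 57 + 11 = 68
  Event 12 (sale 4): sell min(4,68)=4. stock: 68 - 4 = 64. total_sold = 29
Final: stock = 64, total_sold = 29

Checking against threshold 15:
  After event 1: stock=36 > 15
  After event 2: stock=32 > 15
  After event 3: stock=44 > 15
  After event 4: stock=54 > 15
  After event 5: stock=60 > 15
  After event 6: stock=86 > 15
  After event 7: stock=67 > 15
  After event 8: stock=68 > 15
  After event 9: stock=66 > 15
  After event 10: stock=57 > 15
  After event 11: stock=68 > 15
  After event 12: stock=64 > 15
Alert events: []. Count = 0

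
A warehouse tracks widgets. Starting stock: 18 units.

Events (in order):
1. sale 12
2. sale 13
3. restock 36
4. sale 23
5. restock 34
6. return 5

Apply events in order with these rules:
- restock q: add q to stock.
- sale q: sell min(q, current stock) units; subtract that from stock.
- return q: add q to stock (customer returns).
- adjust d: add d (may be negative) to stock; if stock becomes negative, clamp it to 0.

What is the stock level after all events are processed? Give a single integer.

Answer: 52

Derivation:
Processing events:
Start: stock = 18
  Event 1 (sale 12): sell min(12,18)=12. stock: 18 - 12 = 6. total_sold = 12
  Event 2 (sale 13): sell min(13,6)=6. stock: 6 - 6 = 0. total_sold = 18
  Event 3 (restock 36): 0 + 36 = 36
  Event 4 (sale 23): sell min(23,36)=23. stock: 36 - 23 = 13. total_sold = 41
  Event 5 (restock 34): 13 + 34 = 47
  Event 6 (return 5): 47 + 5 = 52
Final: stock = 52, total_sold = 41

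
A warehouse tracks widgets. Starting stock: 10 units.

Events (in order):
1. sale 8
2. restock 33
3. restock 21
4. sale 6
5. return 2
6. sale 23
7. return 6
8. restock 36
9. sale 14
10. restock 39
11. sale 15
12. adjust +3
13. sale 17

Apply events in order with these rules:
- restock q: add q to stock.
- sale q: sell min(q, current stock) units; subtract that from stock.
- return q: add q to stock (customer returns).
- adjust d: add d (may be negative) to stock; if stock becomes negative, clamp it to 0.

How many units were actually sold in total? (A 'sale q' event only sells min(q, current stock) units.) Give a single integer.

Answer: 83

Derivation:
Processing events:
Start: stock = 10
  Event 1 (sale 8): sell min(8,10)=8. stock: 10 - 8 = 2. total_sold = 8
  Event 2 (restock 33): 2 + 33 = 35
  Event 3 (restock 21): 35 + 21 = 56
  Event 4 (sale 6): sell min(6,56)=6. stock: 56 - 6 = 50. total_sold = 14
  Event 5 (return 2): 50 + 2 = 52
  Event 6 (sale 23): sell min(23,52)=23. stock: 52 - 23 = 29. total_sold = 37
  Event 7 (return 6): 29 + 6 = 35
  Event 8 (restock 36): 35 + 36 = 71
  Event 9 (sale 14): sell min(14,71)=14. stock: 71 - 14 = 57. total_sold = 51
  Event 10 (restock 39): 57 + 39 = 96
  Event 11 (sale 15): sell min(15,96)=15. stock: 96 - 15 = 81. total_sold = 66
  Event 12 (adjust +3): 81 + 3 = 84
  Event 13 (sale 17): sell min(17,84)=17. stock: 84 - 17 = 67. total_sold = 83
Final: stock = 67, total_sold = 83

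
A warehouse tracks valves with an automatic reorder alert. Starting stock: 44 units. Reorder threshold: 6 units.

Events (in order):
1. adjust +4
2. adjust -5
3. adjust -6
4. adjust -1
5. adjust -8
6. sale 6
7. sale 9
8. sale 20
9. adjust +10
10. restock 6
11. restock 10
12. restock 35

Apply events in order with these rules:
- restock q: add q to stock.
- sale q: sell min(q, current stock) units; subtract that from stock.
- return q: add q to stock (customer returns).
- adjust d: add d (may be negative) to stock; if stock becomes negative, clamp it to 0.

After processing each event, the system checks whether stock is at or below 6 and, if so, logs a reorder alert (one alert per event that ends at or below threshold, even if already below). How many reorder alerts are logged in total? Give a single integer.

Answer: 1

Derivation:
Processing events:
Start: stock = 44
  Event 1 (adjust +4): 44 + 4 = 48
  Event 2 (adjust -5): 48 + -5 = 43
  Event 3 (adjust -6): 43 + -6 = 37
  Event 4 (adjust -1): 37 + -1 = 36
  Event 5 (adjust -8): 36 + -8 = 28
  Event 6 (sale 6): sell min(6,28)=6. stock: 28 - 6 = 22. total_sold = 6
  Event 7 (sale 9): sell min(9,22)=9. stock: 22 - 9 = 13. total_sold = 15
  Event 8 (sale 20): sell min(20,13)=13. stock: 13 - 13 = 0. total_sold = 28
  Event 9 (adjust +10): 0 + 10 = 10
  Event 10 (restock 6): 10 + 6 = 16
  Event 11 (restock 10): 16 + 10 = 26
  Event 12 (restock 35): 26 + 35 = 61
Final: stock = 61, total_sold = 28

Checking against threshold 6:
  After event 1: stock=48 > 6
  After event 2: stock=43 > 6
  After event 3: stock=37 > 6
  After event 4: stock=36 > 6
  After event 5: stock=28 > 6
  After event 6: stock=22 > 6
  After event 7: stock=13 > 6
  After event 8: stock=0 <= 6 -> ALERT
  After event 9: stock=10 > 6
  After event 10: stock=16 > 6
  After event 11: stock=26 > 6
  After event 12: stock=61 > 6
Alert events: [8]. Count = 1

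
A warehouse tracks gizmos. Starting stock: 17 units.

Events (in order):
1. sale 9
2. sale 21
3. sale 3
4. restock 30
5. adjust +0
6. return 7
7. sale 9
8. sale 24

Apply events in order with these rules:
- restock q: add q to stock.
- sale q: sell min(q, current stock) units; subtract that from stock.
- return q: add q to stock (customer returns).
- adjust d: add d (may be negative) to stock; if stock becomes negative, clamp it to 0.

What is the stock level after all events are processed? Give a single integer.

Answer: 4

Derivation:
Processing events:
Start: stock = 17
  Event 1 (sale 9): sell min(9,17)=9. stock: 17 - 9 = 8. total_sold = 9
  Event 2 (sale 21): sell min(21,8)=8. stock: 8 - 8 = 0. total_sold = 17
  Event 3 (sale 3): sell min(3,0)=0. stock: 0 - 0 = 0. total_sold = 17
  Event 4 (restock 30): 0 + 30 = 30
  Event 5 (adjust +0): 30 + 0 = 30
  Event 6 (return 7): 30 + 7 = 37
  Event 7 (sale 9): sell min(9,37)=9. stock: 37 - 9 = 28. total_sold = 26
  Event 8 (sale 24): sell min(24,28)=24. stock: 28 - 24 = 4. total_sold = 50
Final: stock = 4, total_sold = 50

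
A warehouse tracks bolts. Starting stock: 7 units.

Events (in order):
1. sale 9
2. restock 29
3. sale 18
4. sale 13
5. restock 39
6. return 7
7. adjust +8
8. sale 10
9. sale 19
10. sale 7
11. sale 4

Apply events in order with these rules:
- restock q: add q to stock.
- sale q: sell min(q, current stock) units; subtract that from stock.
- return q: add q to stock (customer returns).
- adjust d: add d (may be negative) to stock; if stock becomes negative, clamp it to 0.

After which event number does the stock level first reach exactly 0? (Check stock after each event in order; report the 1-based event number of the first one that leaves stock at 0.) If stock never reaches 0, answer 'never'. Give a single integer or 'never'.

Answer: 1

Derivation:
Processing events:
Start: stock = 7
  Event 1 (sale 9): sell min(9,7)=7. stock: 7 - 7 = 0. total_sold = 7
  Event 2 (restock 29): 0 + 29 = 29
  Event 3 (sale 18): sell min(18,29)=18. stock: 29 - 18 = 11. total_sold = 25
  Event 4 (sale 13): sell min(13,11)=11. stock: 11 - 11 = 0. total_sold = 36
  Event 5 (restock 39): 0 + 39 = 39
  Event 6 (return 7): 39 + 7 = 46
  Event 7 (adjust +8): 46 + 8 = 54
  Event 8 (sale 10): sell min(10,54)=10. stock: 54 - 10 = 44. total_sold = 46
  Event 9 (sale 19): sell min(19,44)=19. stock: 44 - 19 = 25. total_sold = 65
  Event 10 (sale 7): sell min(7,25)=7. stock: 25 - 7 = 18. total_sold = 72
  Event 11 (sale 4): sell min(4,18)=4. stock: 18 - 4 = 14. total_sold = 76
Final: stock = 14, total_sold = 76

First zero at event 1.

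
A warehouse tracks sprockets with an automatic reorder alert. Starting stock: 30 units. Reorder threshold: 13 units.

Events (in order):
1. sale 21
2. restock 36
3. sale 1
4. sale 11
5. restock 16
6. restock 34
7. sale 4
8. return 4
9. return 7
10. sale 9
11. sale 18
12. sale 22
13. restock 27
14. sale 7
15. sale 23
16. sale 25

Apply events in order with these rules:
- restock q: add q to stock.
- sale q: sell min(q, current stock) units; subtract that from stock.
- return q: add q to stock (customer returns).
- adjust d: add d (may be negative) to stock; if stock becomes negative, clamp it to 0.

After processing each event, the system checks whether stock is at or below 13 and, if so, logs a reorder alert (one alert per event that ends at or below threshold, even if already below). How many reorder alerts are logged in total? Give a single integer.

Answer: 2

Derivation:
Processing events:
Start: stock = 30
  Event 1 (sale 21): sell min(21,30)=21. stock: 30 - 21 = 9. total_sold = 21
  Event 2 (restock 36): 9 + 36 = 45
  Event 3 (sale 1): sell min(1,45)=1. stock: 45 - 1 = 44. total_sold = 22
  Event 4 (sale 11): sell min(11,44)=11. stock: 44 - 11 = 33. total_sold = 33
  Event 5 (restock 16): 33 + 16 = 49
  Event 6 (restock 34): 49 + 34 = 83
  Event 7 (sale 4): sell min(4,83)=4. stock: 83 - 4 = 79. total_sold = 37
  Event 8 (return 4): 79 + 4 = 83
  Event 9 (return 7): 83 + 7 = 90
  Event 10 (sale 9): sell min(9,90)=9. stock: 90 - 9 = 81. total_sold = 46
  Event 11 (sale 18): sell min(18,81)=18. stock: 81 - 18 = 63. total_sold = 64
  Event 12 (sale 22): sell min(22,63)=22. stock: 63 - 22 = 41. total_sold = 86
  Event 13 (restock 27): 41 + 27 = 68
  Event 14 (sale 7): sell min(7,68)=7. stock: 68 - 7 = 61. total_sold = 93
  Event 15 (sale 23): sell min(23,61)=23. stock: 61 - 23 = 38. total_sold = 116
  Event 16 (sale 25): sell min(25,38)=25. stock: 38 - 25 = 13. total_sold = 141
Final: stock = 13, total_sold = 141

Checking against threshold 13:
  After event 1: stock=9 <= 13 -> ALERT
  After event 2: stock=45 > 13
  After event 3: stock=44 > 13
  After event 4: stock=33 > 13
  After event 5: stock=49 > 13
  After event 6: stock=83 > 13
  After event 7: stock=79 > 13
  After event 8: stock=83 > 13
  After event 9: stock=90 > 13
  After event 10: stock=81 > 13
  After event 11: stock=63 > 13
  After event 12: stock=41 > 13
  After event 13: stock=68 > 13
  After event 14: stock=61 > 13
  After event 15: stock=38 > 13
  After event 16: stock=13 <= 13 -> ALERT
Alert events: [1, 16]. Count = 2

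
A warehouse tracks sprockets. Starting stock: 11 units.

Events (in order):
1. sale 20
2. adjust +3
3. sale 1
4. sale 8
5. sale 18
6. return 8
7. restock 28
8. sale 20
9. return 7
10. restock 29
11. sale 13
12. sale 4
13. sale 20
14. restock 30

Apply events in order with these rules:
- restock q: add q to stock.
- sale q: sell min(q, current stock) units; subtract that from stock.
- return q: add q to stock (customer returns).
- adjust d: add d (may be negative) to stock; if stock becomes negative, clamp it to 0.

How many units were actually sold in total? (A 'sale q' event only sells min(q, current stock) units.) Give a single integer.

Answer: 71

Derivation:
Processing events:
Start: stock = 11
  Event 1 (sale 20): sell min(20,11)=11. stock: 11 - 11 = 0. total_sold = 11
  Event 2 (adjust +3): 0 + 3 = 3
  Event 3 (sale 1): sell min(1,3)=1. stock: 3 - 1 = 2. total_sold = 12
  Event 4 (sale 8): sell min(8,2)=2. stock: 2 - 2 = 0. total_sold = 14
  Event 5 (sale 18): sell min(18,0)=0. stock: 0 - 0 = 0. total_sold = 14
  Event 6 (return 8): 0 + 8 = 8
  Event 7 (restock 28): 8 + 28 = 36
  Event 8 (sale 20): sell min(20,36)=20. stock: 36 - 20 = 16. total_sold = 34
  Event 9 (return 7): 16 + 7 = 23
  Event 10 (restock 29): 23 + 29 = 52
  Event 11 (sale 13): sell min(13,52)=13. stock: 52 - 13 = 39. total_sold = 47
  Event 12 (sale 4): sell min(4,39)=4. stock: 39 - 4 = 35. total_sold = 51
  Event 13 (sale 20): sell min(20,35)=20. stock: 35 - 20 = 15. total_sold = 71
  Event 14 (restock 30): 15 + 30 = 45
Final: stock = 45, total_sold = 71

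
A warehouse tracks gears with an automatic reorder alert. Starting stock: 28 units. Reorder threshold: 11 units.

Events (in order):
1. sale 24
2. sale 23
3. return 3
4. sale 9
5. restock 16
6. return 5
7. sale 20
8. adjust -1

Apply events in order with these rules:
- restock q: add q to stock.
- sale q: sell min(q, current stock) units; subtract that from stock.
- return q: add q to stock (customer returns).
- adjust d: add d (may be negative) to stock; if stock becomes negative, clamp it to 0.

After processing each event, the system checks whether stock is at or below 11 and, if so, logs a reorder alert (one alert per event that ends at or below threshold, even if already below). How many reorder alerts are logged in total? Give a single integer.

Answer: 6

Derivation:
Processing events:
Start: stock = 28
  Event 1 (sale 24): sell min(24,28)=24. stock: 28 - 24 = 4. total_sold = 24
  Event 2 (sale 23): sell min(23,4)=4. stock: 4 - 4 = 0. total_sold = 28
  Event 3 (return 3): 0 + 3 = 3
  Event 4 (sale 9): sell min(9,3)=3. stock: 3 - 3 = 0. total_sold = 31
  Event 5 (restock 16): 0 + 16 = 16
  Event 6 (return 5): 16 + 5 = 21
  Event 7 (sale 20): sell min(20,21)=20. stock: 21 - 20 = 1. total_sold = 51
  Event 8 (adjust -1): 1 + -1 = 0
Final: stock = 0, total_sold = 51

Checking against threshold 11:
  After event 1: stock=4 <= 11 -> ALERT
  After event 2: stock=0 <= 11 -> ALERT
  After event 3: stock=3 <= 11 -> ALERT
  After event 4: stock=0 <= 11 -> ALERT
  After event 5: stock=16 > 11
  After event 6: stock=21 > 11
  After event 7: stock=1 <= 11 -> ALERT
  After event 8: stock=0 <= 11 -> ALERT
Alert events: [1, 2, 3, 4, 7, 8]. Count = 6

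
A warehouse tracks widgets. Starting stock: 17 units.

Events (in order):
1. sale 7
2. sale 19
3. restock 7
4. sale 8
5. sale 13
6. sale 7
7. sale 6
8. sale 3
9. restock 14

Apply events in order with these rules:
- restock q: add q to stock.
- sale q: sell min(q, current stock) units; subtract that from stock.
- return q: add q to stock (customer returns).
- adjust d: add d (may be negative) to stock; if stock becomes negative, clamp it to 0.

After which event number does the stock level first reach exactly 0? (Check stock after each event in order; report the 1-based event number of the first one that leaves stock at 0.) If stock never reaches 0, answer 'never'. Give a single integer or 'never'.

Answer: 2

Derivation:
Processing events:
Start: stock = 17
  Event 1 (sale 7): sell min(7,17)=7. stock: 17 - 7 = 10. total_sold = 7
  Event 2 (sale 19): sell min(19,10)=10. stock: 10 - 10 = 0. total_sold = 17
  Event 3 (restock 7): 0 + 7 = 7
  Event 4 (sale 8): sell min(8,7)=7. stock: 7 - 7 = 0. total_sold = 24
  Event 5 (sale 13): sell min(13,0)=0. stock: 0 - 0 = 0. total_sold = 24
  Event 6 (sale 7): sell min(7,0)=0. stock: 0 - 0 = 0. total_sold = 24
  Event 7 (sale 6): sell min(6,0)=0. stock: 0 - 0 = 0. total_sold = 24
  Event 8 (sale 3): sell min(3,0)=0. stock: 0 - 0 = 0. total_sold = 24
  Event 9 (restock 14): 0 + 14 = 14
Final: stock = 14, total_sold = 24

First zero at event 2.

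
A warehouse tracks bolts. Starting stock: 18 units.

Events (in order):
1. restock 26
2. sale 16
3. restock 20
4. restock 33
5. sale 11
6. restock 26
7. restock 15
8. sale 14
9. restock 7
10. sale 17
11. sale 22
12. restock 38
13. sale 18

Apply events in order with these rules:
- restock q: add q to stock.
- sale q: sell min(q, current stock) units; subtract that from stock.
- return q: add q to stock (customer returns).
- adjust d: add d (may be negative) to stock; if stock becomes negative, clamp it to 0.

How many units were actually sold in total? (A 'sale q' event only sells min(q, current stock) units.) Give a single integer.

Answer: 98

Derivation:
Processing events:
Start: stock = 18
  Event 1 (restock 26): 18 + 26 = 44
  Event 2 (sale 16): sell min(16,44)=16. stock: 44 - 16 = 28. total_sold = 16
  Event 3 (restock 20): 28 + 20 = 48
  Event 4 (restock 33): 48 + 33 = 81
  Event 5 (sale 11): sell min(11,81)=11. stock: 81 - 11 = 70. total_sold = 27
  Event 6 (restock 26): 70 + 26 = 96
  Event 7 (restock 15): 96 + 15 = 111
  Event 8 (sale 14): sell min(14,111)=14. stock: 111 - 14 = 97. total_sold = 41
  Event 9 (restock 7): 97 + 7 = 104
  Event 10 (sale 17): sell min(17,104)=17. stock: 104 - 17 = 87. total_sold = 58
  Event 11 (sale 22): sell min(22,87)=22. stock: 87 - 22 = 65. total_sold = 80
  Event 12 (restock 38): 65 + 38 = 103
  Event 13 (sale 18): sell min(18,103)=18. stock: 103 - 18 = 85. total_sold = 98
Final: stock = 85, total_sold = 98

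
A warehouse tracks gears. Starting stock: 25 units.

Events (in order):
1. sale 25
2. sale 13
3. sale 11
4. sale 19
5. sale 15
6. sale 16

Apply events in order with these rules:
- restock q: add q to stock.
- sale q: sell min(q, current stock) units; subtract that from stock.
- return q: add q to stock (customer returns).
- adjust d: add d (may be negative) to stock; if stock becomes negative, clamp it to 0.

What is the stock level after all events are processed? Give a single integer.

Processing events:
Start: stock = 25
  Event 1 (sale 25): sell min(25,25)=25. stock: 25 - 25 = 0. total_sold = 25
  Event 2 (sale 13): sell min(13,0)=0. stock: 0 - 0 = 0. total_sold = 25
  Event 3 (sale 11): sell min(11,0)=0. stock: 0 - 0 = 0. total_sold = 25
  Event 4 (sale 19): sell min(19,0)=0. stock: 0 - 0 = 0. total_sold = 25
  Event 5 (sale 15): sell min(15,0)=0. stock: 0 - 0 = 0. total_sold = 25
  Event 6 (sale 16): sell min(16,0)=0. stock: 0 - 0 = 0. total_sold = 25
Final: stock = 0, total_sold = 25

Answer: 0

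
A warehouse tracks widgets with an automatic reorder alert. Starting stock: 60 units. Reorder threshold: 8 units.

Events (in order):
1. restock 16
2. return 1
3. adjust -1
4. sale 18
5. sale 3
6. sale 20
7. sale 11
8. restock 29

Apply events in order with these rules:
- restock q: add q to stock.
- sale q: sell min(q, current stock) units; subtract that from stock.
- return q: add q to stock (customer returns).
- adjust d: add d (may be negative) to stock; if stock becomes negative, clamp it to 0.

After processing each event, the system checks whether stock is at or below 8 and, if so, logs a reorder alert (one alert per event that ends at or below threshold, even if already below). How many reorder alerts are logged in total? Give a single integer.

Answer: 0

Derivation:
Processing events:
Start: stock = 60
  Event 1 (restock 16): 60 + 16 = 76
  Event 2 (return 1): 76 + 1 = 77
  Event 3 (adjust -1): 77 + -1 = 76
  Event 4 (sale 18): sell min(18,76)=18. stock: 76 - 18 = 58. total_sold = 18
  Event 5 (sale 3): sell min(3,58)=3. stock: 58 - 3 = 55. total_sold = 21
  Event 6 (sale 20): sell min(20,55)=20. stock: 55 - 20 = 35. total_sold = 41
  Event 7 (sale 11): sell min(11,35)=11. stock: 35 - 11 = 24. total_sold = 52
  Event 8 (restock 29): 24 + 29 = 53
Final: stock = 53, total_sold = 52

Checking against threshold 8:
  After event 1: stock=76 > 8
  After event 2: stock=77 > 8
  After event 3: stock=76 > 8
  After event 4: stock=58 > 8
  After event 5: stock=55 > 8
  After event 6: stock=35 > 8
  After event 7: stock=24 > 8
  After event 8: stock=53 > 8
Alert events: []. Count = 0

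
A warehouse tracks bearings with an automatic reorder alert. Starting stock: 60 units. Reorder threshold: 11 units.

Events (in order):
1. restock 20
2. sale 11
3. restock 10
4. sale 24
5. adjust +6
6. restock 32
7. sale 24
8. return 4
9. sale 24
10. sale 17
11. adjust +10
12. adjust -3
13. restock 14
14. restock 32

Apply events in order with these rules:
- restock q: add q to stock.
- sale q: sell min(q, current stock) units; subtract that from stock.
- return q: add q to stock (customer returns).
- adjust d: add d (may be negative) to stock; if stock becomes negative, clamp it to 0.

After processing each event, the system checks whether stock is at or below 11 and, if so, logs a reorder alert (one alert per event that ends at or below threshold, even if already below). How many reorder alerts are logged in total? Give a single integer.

Processing events:
Start: stock = 60
  Event 1 (restock 20): 60 + 20 = 80
  Event 2 (sale 11): sell min(11,80)=11. stock: 80 - 11 = 69. total_sold = 11
  Event 3 (restock 10): 69 + 10 = 79
  Event 4 (sale 24): sell min(24,79)=24. stock: 79 - 24 = 55. total_sold = 35
  Event 5 (adjust +6): 55 + 6 = 61
  Event 6 (restock 32): 61 + 32 = 93
  Event 7 (sale 24): sell min(24,93)=24. stock: 93 - 24 = 69. total_sold = 59
  Event 8 (return 4): 69 + 4 = 73
  Event 9 (sale 24): sell min(24,73)=24. stock: 73 - 24 = 49. total_sold = 83
  Event 10 (sale 17): sell min(17,49)=17. stock: 49 - 17 = 32. total_sold = 100
  Event 11 (adjust +10): 32 + 10 = 42
  Event 12 (adjust -3): 42 + -3 = 39
  Event 13 (restock 14): 39 + 14 = 53
  Event 14 (restock 32): 53 + 32 = 85
Final: stock = 85, total_sold = 100

Checking against threshold 11:
  After event 1: stock=80 > 11
  After event 2: stock=69 > 11
  After event 3: stock=79 > 11
  After event 4: stock=55 > 11
  After event 5: stock=61 > 11
  After event 6: stock=93 > 11
  After event 7: stock=69 > 11
  After event 8: stock=73 > 11
  After event 9: stock=49 > 11
  After event 10: stock=32 > 11
  After event 11: stock=42 > 11
  After event 12: stock=39 > 11
  After event 13: stock=53 > 11
  After event 14: stock=85 > 11
Alert events: []. Count = 0

Answer: 0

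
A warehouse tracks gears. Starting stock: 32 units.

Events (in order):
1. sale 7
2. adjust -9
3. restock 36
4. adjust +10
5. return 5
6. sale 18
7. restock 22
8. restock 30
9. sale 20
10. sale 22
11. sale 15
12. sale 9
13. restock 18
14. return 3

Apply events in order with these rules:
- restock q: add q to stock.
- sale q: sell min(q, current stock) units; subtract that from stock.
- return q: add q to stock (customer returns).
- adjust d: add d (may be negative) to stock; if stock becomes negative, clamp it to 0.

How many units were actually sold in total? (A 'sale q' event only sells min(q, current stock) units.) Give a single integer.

Answer: 91

Derivation:
Processing events:
Start: stock = 32
  Event 1 (sale 7): sell min(7,32)=7. stock: 32 - 7 = 25. total_sold = 7
  Event 2 (adjust -9): 25 + -9 = 16
  Event 3 (restock 36): 16 + 36 = 52
  Event 4 (adjust +10): 52 + 10 = 62
  Event 5 (return 5): 62 + 5 = 67
  Event 6 (sale 18): sell min(18,67)=18. stock: 67 - 18 = 49. total_sold = 25
  Event 7 (restock 22): 49 + 22 = 71
  Event 8 (restock 30): 71 + 30 = 101
  Event 9 (sale 20): sell min(20,101)=20. stock: 101 - 20 = 81. total_sold = 45
  Event 10 (sale 22): sell min(22,81)=22. stock: 81 - 22 = 59. total_sold = 67
  Event 11 (sale 15): sell min(15,59)=15. stock: 59 - 15 = 44. total_sold = 82
  Event 12 (sale 9): sell min(9,44)=9. stock: 44 - 9 = 35. total_sold = 91
  Event 13 (restock 18): 35 + 18 = 53
  Event 14 (return 3): 53 + 3 = 56
Final: stock = 56, total_sold = 91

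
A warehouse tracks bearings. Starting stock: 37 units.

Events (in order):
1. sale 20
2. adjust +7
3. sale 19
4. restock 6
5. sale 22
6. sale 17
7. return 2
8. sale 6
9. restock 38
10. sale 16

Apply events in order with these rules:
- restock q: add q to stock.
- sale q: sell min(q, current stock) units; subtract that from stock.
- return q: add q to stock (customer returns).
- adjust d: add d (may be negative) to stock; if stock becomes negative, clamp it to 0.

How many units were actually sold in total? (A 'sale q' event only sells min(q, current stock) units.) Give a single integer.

Answer: 68

Derivation:
Processing events:
Start: stock = 37
  Event 1 (sale 20): sell min(20,37)=20. stock: 37 - 20 = 17. total_sold = 20
  Event 2 (adjust +7): 17 + 7 = 24
  Event 3 (sale 19): sell min(19,24)=19. stock: 24 - 19 = 5. total_sold = 39
  Event 4 (restock 6): 5 + 6 = 11
  Event 5 (sale 22): sell min(22,11)=11. stock: 11 - 11 = 0. total_sold = 50
  Event 6 (sale 17): sell min(17,0)=0. stock: 0 - 0 = 0. total_sold = 50
  Event 7 (return 2): 0 + 2 = 2
  Event 8 (sale 6): sell min(6,2)=2. stock: 2 - 2 = 0. total_sold = 52
  Event 9 (restock 38): 0 + 38 = 38
  Event 10 (sale 16): sell min(16,38)=16. stock: 38 - 16 = 22. total_sold = 68
Final: stock = 22, total_sold = 68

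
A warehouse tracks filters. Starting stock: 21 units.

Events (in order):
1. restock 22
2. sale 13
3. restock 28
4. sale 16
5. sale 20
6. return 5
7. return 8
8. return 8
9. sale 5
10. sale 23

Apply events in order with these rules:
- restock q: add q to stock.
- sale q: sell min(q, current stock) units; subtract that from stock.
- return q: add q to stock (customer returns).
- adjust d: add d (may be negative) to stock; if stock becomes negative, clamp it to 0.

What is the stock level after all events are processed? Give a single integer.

Processing events:
Start: stock = 21
  Event 1 (restock 22): 21 + 22 = 43
  Event 2 (sale 13): sell min(13,43)=13. stock: 43 - 13 = 30. total_sold = 13
  Event 3 (restock 28): 30 + 28 = 58
  Event 4 (sale 16): sell min(16,58)=16. stock: 58 - 16 = 42. total_sold = 29
  Event 5 (sale 20): sell min(20,42)=20. stock: 42 - 20 = 22. total_sold = 49
  Event 6 (return 5): 22 + 5 = 27
  Event 7 (return 8): 27 + 8 = 35
  Event 8 (return 8): 35 + 8 = 43
  Event 9 (sale 5): sell min(5,43)=5. stock: 43 - 5 = 38. total_sold = 54
  Event 10 (sale 23): sell min(23,38)=23. stock: 38 - 23 = 15. total_sold = 77
Final: stock = 15, total_sold = 77

Answer: 15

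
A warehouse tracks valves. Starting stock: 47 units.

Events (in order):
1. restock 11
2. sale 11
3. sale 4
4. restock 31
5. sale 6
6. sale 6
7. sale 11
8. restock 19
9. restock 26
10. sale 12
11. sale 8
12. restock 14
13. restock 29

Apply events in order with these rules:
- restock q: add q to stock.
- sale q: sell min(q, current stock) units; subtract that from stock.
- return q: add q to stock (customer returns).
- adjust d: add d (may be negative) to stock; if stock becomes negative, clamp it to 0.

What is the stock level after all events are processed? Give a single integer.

Processing events:
Start: stock = 47
  Event 1 (restock 11): 47 + 11 = 58
  Event 2 (sale 11): sell min(11,58)=11. stock: 58 - 11 = 47. total_sold = 11
  Event 3 (sale 4): sell min(4,47)=4. stock: 47 - 4 = 43. total_sold = 15
  Event 4 (restock 31): 43 + 31 = 74
  Event 5 (sale 6): sell min(6,74)=6. stock: 74 - 6 = 68. total_sold = 21
  Event 6 (sale 6): sell min(6,68)=6. stock: 68 - 6 = 62. total_sold = 27
  Event 7 (sale 11): sell min(11,62)=11. stock: 62 - 11 = 51. total_sold = 38
  Event 8 (restock 19): 51 + 19 = 70
  Event 9 (restock 26): 70 + 26 = 96
  Event 10 (sale 12): sell min(12,96)=12. stock: 96 - 12 = 84. total_sold = 50
  Event 11 (sale 8): sell min(8,84)=8. stock: 84 - 8 = 76. total_sold = 58
  Event 12 (restock 14): 76 + 14 = 90
  Event 13 (restock 29): 90 + 29 = 119
Final: stock = 119, total_sold = 58

Answer: 119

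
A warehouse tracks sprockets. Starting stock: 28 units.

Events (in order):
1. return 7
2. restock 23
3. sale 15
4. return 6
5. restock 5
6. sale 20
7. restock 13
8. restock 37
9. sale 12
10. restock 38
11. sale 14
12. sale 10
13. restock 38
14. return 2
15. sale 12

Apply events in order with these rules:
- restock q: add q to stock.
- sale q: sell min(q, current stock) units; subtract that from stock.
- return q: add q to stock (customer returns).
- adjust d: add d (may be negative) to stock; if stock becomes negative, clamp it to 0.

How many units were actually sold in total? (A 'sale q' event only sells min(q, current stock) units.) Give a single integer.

Answer: 83

Derivation:
Processing events:
Start: stock = 28
  Event 1 (return 7): 28 + 7 = 35
  Event 2 (restock 23): 35 + 23 = 58
  Event 3 (sale 15): sell min(15,58)=15. stock: 58 - 15 = 43. total_sold = 15
  Event 4 (return 6): 43 + 6 = 49
  Event 5 (restock 5): 49 + 5 = 54
  Event 6 (sale 20): sell min(20,54)=20. stock: 54 - 20 = 34. total_sold = 35
  Event 7 (restock 13): 34 + 13 = 47
  Event 8 (restock 37): 47 + 37 = 84
  Event 9 (sale 12): sell min(12,84)=12. stock: 84 - 12 = 72. total_sold = 47
  Event 10 (restock 38): 72 + 38 = 110
  Event 11 (sale 14): sell min(14,110)=14. stock: 110 - 14 = 96. total_sold = 61
  Event 12 (sale 10): sell min(10,96)=10. stock: 96 - 10 = 86. total_sold = 71
  Event 13 (restock 38): 86 + 38 = 124
  Event 14 (return 2): 124 + 2 = 126
  Event 15 (sale 12): sell min(12,126)=12. stock: 126 - 12 = 114. total_sold = 83
Final: stock = 114, total_sold = 83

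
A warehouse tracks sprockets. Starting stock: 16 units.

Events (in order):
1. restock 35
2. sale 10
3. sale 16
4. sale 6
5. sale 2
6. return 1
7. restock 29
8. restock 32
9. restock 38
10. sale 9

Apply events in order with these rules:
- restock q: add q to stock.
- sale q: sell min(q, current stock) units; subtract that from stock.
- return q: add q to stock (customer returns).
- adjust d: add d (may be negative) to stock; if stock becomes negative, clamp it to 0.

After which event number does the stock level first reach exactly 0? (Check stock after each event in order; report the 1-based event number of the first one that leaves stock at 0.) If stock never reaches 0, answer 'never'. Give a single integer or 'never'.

Answer: never

Derivation:
Processing events:
Start: stock = 16
  Event 1 (restock 35): 16 + 35 = 51
  Event 2 (sale 10): sell min(10,51)=10. stock: 51 - 10 = 41. total_sold = 10
  Event 3 (sale 16): sell min(16,41)=16. stock: 41 - 16 = 25. total_sold = 26
  Event 4 (sale 6): sell min(6,25)=6. stock: 25 - 6 = 19. total_sold = 32
  Event 5 (sale 2): sell min(2,19)=2. stock: 19 - 2 = 17. total_sold = 34
  Event 6 (return 1): 17 + 1 = 18
  Event 7 (restock 29): 18 + 29 = 47
  Event 8 (restock 32): 47 + 32 = 79
  Event 9 (restock 38): 79 + 38 = 117
  Event 10 (sale 9): sell min(9,117)=9. stock: 117 - 9 = 108. total_sold = 43
Final: stock = 108, total_sold = 43

Stock never reaches 0.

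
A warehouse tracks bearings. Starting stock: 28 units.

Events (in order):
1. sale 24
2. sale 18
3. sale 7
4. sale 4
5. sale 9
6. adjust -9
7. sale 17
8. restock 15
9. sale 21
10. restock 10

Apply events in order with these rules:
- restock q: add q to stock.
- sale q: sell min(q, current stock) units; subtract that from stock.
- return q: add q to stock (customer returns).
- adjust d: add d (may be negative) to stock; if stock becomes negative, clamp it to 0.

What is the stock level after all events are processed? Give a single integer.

Answer: 10

Derivation:
Processing events:
Start: stock = 28
  Event 1 (sale 24): sell min(24,28)=24. stock: 28 - 24 = 4. total_sold = 24
  Event 2 (sale 18): sell min(18,4)=4. stock: 4 - 4 = 0. total_sold = 28
  Event 3 (sale 7): sell min(7,0)=0. stock: 0 - 0 = 0. total_sold = 28
  Event 4 (sale 4): sell min(4,0)=0. stock: 0 - 0 = 0. total_sold = 28
  Event 5 (sale 9): sell min(9,0)=0. stock: 0 - 0 = 0. total_sold = 28
  Event 6 (adjust -9): 0 + -9 = 0 (clamped to 0)
  Event 7 (sale 17): sell min(17,0)=0. stock: 0 - 0 = 0. total_sold = 28
  Event 8 (restock 15): 0 + 15 = 15
  Event 9 (sale 21): sell min(21,15)=15. stock: 15 - 15 = 0. total_sold = 43
  Event 10 (restock 10): 0 + 10 = 10
Final: stock = 10, total_sold = 43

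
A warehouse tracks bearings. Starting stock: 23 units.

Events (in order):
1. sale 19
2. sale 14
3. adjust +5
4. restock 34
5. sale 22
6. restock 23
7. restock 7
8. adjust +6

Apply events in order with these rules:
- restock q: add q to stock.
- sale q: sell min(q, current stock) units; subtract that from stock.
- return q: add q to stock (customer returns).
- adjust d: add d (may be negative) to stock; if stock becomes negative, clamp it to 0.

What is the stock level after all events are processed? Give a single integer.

Answer: 53

Derivation:
Processing events:
Start: stock = 23
  Event 1 (sale 19): sell min(19,23)=19. stock: 23 - 19 = 4. total_sold = 19
  Event 2 (sale 14): sell min(14,4)=4. stock: 4 - 4 = 0. total_sold = 23
  Event 3 (adjust +5): 0 + 5 = 5
  Event 4 (restock 34): 5 + 34 = 39
  Event 5 (sale 22): sell min(22,39)=22. stock: 39 - 22 = 17. total_sold = 45
  Event 6 (restock 23): 17 + 23 = 40
  Event 7 (restock 7): 40 + 7 = 47
  Event 8 (adjust +6): 47 + 6 = 53
Final: stock = 53, total_sold = 45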